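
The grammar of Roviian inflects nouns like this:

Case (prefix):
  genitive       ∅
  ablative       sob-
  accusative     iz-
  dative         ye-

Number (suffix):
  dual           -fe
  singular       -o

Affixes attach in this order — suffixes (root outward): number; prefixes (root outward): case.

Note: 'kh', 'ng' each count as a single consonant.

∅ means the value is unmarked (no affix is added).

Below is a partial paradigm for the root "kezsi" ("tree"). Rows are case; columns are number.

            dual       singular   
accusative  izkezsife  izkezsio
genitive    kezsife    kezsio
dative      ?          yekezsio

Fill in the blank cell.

Attach case dative ye- → yekezsi.
Attach number dual -fe → yekezsife.

yekezsife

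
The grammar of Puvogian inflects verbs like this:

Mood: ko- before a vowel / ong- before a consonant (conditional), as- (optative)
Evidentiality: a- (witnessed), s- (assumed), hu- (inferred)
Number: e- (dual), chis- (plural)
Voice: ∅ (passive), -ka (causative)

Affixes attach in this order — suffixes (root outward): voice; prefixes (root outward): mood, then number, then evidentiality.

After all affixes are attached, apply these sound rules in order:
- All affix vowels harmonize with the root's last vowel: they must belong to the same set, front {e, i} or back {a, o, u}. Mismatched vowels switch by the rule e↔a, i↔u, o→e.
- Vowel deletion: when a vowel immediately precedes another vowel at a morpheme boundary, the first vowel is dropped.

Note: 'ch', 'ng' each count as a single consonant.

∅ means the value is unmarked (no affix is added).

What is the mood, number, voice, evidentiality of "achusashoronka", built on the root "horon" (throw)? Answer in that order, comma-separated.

optative, plural, causative, witnessed

Segment: a-chis-as-horon-ka.
mood: as- → optative.
number: chis- → plural.
voice: -ka → causative.
evidentiality: a- → witnessed.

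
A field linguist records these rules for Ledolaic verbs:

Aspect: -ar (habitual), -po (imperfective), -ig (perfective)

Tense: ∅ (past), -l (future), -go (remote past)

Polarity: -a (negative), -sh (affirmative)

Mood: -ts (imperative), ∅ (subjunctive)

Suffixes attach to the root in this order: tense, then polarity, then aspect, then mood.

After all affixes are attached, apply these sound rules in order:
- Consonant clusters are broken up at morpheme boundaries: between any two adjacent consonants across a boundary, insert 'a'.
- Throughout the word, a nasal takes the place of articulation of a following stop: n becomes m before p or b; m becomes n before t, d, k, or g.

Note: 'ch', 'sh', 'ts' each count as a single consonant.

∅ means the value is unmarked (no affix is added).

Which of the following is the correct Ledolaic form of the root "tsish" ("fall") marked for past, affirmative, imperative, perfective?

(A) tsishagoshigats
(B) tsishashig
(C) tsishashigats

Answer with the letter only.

C

tense = past: zero marking, form stays tsish.
Attach polarity affirmative -sh → tsishsh.
Attach aspect perfective -ig → tsishshig.
Attach mood imperative -ts → tsishshigts.
Apply epenthesis: tsishshigts → tsishashigats.
Nasal assimilation: no change.
So the correct form is tsishashigats, option (C).
(B) tsishashig is wrong: it uses subjunctive instead of imperative for mood.
(A) tsishagoshigats is wrong: it uses remote past instead of past for tense.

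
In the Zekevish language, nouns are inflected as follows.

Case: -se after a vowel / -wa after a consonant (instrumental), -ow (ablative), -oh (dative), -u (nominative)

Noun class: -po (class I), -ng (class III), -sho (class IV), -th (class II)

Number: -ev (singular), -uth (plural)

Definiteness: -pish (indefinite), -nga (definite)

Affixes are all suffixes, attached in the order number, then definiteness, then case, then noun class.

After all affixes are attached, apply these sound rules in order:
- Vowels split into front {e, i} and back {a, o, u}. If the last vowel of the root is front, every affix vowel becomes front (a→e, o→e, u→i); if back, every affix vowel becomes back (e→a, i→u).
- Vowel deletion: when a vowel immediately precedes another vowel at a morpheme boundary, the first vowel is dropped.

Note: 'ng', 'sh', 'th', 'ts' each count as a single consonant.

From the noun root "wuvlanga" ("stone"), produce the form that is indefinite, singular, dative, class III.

wuvlangavpushohng

Attach number singular -ev → wuvlangaev.
Attach definiteness indefinite -pish → wuvlangaevpish.
Attach case dative -oh → wuvlangaevpishoh.
Attach noun class class III -ng → wuvlangaevpishohng.
Apply vowel harmony: wuvlangaevpishohng → wuvlangaavpushohng.
Apply vowel deletion: wuvlangaavpushohng → wuvlangavpushohng.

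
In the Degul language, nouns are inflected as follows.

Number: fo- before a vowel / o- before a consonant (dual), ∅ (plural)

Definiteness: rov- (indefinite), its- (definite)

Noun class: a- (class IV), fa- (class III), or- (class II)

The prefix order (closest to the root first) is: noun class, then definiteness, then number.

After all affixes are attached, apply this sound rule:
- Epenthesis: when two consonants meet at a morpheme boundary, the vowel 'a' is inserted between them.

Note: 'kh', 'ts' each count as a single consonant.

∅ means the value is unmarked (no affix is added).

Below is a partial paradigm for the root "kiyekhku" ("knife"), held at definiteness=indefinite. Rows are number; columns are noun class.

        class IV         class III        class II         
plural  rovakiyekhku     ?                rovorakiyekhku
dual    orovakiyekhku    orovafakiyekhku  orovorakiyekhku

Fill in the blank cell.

Attach noun class class III fa- → fakiyekhku.
Attach definiteness indefinite rov- → rovfakiyekhku.
number = plural: zero marking, form stays rovfakiyekhku.
Apply epenthesis: rovfakiyekhku → rovafakiyekhku.

rovafakiyekhku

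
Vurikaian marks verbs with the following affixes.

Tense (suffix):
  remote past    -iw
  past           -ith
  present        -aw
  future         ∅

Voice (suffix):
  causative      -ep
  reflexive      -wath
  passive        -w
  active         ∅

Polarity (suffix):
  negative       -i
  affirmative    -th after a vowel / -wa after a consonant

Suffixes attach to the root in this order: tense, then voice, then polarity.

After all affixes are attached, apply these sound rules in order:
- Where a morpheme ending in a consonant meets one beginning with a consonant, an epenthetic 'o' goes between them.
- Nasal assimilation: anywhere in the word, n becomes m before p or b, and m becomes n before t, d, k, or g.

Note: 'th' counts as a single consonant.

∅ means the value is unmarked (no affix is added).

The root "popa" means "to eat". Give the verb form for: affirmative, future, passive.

tense = future: zero marking, form stays popa.
Attach voice passive -w → popaw.
Attach polarity affirmative -wa (after consonant 'w') → popawwa.
Apply epenthesis: popawwa → popawowa.
Nasal assimilation: no change.

popawowa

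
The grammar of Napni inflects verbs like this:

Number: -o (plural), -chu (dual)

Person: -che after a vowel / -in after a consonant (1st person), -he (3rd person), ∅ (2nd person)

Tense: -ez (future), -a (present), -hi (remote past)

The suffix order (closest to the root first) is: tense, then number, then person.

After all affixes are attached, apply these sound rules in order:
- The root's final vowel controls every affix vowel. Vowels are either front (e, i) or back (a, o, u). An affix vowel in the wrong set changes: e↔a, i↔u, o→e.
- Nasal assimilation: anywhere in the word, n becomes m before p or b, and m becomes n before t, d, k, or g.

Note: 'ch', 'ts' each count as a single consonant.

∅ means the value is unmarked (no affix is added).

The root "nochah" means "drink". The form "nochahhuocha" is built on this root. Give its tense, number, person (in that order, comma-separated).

remote past, plural, 1st person

Segment: nochah-hi-o-che.
tense: -hi → remote past.
number: -o → plural.
person: -che/in → 1st person.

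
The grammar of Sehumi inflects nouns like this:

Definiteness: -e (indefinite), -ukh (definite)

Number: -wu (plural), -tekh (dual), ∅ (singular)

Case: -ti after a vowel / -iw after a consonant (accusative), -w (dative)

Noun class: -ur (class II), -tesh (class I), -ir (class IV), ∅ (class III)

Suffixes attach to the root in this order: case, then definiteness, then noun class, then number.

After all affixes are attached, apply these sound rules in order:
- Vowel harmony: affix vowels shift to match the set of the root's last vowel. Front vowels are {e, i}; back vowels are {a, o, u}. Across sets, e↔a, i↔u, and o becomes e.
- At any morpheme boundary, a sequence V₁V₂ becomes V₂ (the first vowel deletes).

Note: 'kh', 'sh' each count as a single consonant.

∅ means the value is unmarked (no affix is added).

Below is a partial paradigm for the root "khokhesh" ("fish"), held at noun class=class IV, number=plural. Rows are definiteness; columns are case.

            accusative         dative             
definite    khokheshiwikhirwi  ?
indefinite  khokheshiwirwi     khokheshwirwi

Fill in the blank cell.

Attach case dative -w → khokheshw.
Attach definiteness definite -ukh → khokheshwukh.
Attach noun class class IV -ir → khokheshwukhir.
Attach number plural -wu → khokheshwukhirwu.
Apply vowel harmony: khokheshwukhirwu → khokheshwikhirwi.
Vowel deletion: no change.

khokheshwikhirwi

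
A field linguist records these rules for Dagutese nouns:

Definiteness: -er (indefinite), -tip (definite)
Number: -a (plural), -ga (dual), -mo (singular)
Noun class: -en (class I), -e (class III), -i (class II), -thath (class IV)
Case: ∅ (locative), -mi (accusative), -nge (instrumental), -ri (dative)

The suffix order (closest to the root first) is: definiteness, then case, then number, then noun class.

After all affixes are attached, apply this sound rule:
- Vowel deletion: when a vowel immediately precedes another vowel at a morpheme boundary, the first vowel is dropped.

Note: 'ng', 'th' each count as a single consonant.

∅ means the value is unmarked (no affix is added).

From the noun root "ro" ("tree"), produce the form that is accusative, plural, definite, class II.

rotipmi

Attach definiteness definite -tip → rotip.
Attach case accusative -mi → rotipmi.
Attach number plural -a → rotipmia.
Attach noun class class II -i → rotipmiai.
Apply vowel deletion: rotipmiai → rotipmi.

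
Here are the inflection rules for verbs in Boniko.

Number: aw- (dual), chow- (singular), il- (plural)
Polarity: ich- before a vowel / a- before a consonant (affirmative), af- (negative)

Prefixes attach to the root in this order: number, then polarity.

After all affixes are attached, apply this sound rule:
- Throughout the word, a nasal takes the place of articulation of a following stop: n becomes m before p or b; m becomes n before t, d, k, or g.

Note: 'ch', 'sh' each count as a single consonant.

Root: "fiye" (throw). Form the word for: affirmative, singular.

achowfiye

Attach number singular chow- → chowfiye.
Attach polarity affirmative a- (before consonant 'ch') → achowfiye.
Nasal assimilation: no change.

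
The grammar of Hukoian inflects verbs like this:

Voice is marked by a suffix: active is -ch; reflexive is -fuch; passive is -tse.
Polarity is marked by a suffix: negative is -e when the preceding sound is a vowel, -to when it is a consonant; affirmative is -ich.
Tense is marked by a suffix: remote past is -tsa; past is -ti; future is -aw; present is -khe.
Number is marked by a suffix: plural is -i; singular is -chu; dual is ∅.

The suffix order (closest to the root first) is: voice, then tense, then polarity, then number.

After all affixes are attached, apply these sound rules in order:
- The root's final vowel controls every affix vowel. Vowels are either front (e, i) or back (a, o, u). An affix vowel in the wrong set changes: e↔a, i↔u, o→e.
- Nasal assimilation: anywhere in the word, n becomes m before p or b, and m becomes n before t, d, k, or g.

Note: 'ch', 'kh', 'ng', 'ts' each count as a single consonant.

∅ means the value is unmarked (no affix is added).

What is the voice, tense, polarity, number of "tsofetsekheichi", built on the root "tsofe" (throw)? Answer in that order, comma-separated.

passive, present, affirmative, plural

Segment: tsofe-tse-khe-ich-i.
voice: -tse → passive.
tense: -khe → present.
polarity: -ich → affirmative.
number: -i → plural.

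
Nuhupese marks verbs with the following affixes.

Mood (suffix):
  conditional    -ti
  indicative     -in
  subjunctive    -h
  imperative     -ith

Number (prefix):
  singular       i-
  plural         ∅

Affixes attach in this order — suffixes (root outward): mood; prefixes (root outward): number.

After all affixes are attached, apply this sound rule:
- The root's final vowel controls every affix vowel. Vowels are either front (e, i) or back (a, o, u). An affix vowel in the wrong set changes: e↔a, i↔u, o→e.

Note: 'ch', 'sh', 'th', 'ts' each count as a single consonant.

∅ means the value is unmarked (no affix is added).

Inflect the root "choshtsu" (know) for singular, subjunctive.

uchoshtsuh

Attach number singular i- → ichoshtsu.
Attach mood subjunctive -h → ichoshtsuh.
Apply vowel harmony: ichoshtsuh → uchoshtsuh.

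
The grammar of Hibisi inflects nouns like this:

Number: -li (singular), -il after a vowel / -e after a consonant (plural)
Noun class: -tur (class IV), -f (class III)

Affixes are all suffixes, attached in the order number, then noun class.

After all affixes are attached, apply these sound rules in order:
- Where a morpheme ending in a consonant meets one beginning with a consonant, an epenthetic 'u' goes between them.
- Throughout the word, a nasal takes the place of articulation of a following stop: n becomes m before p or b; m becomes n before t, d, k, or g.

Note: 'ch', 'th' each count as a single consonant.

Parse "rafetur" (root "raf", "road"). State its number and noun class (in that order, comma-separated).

Segment: raf-e-tur.
number: -il/e → plural.
noun class: -tur → class IV.

plural, class IV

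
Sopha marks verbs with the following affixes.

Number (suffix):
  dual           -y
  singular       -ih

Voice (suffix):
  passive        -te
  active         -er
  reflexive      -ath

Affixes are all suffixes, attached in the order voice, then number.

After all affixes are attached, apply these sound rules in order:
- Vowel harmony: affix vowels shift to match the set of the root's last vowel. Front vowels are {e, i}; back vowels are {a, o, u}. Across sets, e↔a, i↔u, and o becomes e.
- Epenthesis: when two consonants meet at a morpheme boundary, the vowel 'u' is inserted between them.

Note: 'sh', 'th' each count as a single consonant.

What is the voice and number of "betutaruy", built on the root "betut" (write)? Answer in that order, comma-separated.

Segment: betut-er-y.
voice: -er → active.
number: -y → dual.

active, dual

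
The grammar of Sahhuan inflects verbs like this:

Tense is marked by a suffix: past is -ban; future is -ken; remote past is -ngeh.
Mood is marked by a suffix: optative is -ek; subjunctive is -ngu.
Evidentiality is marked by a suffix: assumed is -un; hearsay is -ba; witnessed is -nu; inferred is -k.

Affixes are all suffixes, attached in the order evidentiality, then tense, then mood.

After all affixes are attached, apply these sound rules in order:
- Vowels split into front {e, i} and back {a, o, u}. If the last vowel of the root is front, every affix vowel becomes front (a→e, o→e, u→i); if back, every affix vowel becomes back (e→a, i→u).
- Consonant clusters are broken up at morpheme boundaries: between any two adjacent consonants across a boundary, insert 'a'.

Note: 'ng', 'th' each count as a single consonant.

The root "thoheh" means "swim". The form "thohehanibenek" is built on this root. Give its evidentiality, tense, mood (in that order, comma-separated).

Segment: thoheh-nu-ban-ek.
evidentiality: -nu → witnessed.
tense: -ban → past.
mood: -ek → optative.

witnessed, past, optative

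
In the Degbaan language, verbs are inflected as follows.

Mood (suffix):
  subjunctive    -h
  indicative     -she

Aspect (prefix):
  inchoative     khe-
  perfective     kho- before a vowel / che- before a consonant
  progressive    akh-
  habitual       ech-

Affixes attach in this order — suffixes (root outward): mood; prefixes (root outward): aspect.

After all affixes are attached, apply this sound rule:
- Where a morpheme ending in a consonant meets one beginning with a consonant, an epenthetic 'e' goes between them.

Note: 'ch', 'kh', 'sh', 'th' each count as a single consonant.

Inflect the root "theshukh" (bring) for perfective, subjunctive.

Attach mood subjunctive -h → theshukhh.
Attach aspect perfective che- (before consonant 'th') → chetheshukhh.
Apply epenthesis: chetheshukhh → chetheshukheh.

chetheshukheh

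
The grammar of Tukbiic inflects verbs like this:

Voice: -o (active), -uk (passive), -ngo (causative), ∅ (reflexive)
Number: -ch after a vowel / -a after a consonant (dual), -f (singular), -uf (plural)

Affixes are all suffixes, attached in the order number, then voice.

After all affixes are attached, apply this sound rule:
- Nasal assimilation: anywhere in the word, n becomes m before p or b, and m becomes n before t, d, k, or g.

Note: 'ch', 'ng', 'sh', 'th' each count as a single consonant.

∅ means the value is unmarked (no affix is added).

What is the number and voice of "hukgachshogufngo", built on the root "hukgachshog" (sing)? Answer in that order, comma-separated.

plural, causative

Segment: hukgachshog-uf-ngo.
number: -uf → plural.
voice: -ngo → causative.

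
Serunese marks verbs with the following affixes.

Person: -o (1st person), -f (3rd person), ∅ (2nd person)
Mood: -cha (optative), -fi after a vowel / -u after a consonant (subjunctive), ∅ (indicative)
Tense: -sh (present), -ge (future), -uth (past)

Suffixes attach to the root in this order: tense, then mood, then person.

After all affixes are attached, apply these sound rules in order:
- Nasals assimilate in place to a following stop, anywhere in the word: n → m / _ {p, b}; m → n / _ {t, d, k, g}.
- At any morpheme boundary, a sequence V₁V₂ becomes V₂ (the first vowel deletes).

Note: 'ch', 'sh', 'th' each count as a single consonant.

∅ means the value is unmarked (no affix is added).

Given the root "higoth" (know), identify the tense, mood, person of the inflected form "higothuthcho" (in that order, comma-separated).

Segment: higoth-uth-cha-o.
tense: -uth → past.
mood: -cha → optative.
person: -o → 1st person.

past, optative, 1st person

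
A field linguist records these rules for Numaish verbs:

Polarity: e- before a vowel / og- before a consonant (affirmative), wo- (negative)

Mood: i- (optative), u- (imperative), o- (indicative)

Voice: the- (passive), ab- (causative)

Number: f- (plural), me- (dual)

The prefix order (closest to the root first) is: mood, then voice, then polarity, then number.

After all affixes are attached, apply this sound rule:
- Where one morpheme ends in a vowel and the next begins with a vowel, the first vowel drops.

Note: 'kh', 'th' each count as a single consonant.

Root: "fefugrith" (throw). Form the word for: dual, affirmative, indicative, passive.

Attach mood indicative o- → ofefugrith.
Attach voice passive the- → theofefugrith.
Attach polarity affirmative og- (before consonant 'th') → ogtheofefugrith.
Attach number dual me- → meogtheofefugrith.
Apply vowel deletion: meogtheofefugrith → mogthofefugrith.

mogthofefugrith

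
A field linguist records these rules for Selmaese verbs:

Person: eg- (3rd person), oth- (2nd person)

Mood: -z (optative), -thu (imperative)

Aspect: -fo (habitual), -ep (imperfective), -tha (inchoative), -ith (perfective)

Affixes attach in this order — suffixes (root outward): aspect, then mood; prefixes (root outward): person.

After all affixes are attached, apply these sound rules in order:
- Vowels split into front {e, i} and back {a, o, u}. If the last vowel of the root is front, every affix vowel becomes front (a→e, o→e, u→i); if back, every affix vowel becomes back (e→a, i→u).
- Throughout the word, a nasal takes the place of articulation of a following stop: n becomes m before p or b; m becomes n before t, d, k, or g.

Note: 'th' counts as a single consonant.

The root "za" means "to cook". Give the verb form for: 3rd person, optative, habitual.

Attach aspect habitual -fo → zafo.
Attach mood optative -z → zafoz.
Attach person 3rd person eg- → egzafoz.
Apply vowel harmony: egzafoz → agzafoz.
Nasal assimilation: no change.

agzafoz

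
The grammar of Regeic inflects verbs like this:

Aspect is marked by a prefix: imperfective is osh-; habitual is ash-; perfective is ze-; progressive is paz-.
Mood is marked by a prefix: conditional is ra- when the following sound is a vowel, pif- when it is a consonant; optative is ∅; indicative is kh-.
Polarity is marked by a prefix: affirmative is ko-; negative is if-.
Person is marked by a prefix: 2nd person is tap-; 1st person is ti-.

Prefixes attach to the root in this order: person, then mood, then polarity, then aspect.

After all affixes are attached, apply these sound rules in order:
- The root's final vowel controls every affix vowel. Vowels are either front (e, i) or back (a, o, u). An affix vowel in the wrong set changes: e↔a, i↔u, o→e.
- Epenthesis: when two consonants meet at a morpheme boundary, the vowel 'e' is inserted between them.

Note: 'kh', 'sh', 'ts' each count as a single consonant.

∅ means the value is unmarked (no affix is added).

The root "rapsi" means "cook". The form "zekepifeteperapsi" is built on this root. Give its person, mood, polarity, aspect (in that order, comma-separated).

2nd person, conditional, affirmative, perfective

Segment: ze-ko-pif-tap-rapsi.
person: tap- → 2nd person.
mood: ra/pif- → conditional.
polarity: ko- → affirmative.
aspect: ze- → perfective.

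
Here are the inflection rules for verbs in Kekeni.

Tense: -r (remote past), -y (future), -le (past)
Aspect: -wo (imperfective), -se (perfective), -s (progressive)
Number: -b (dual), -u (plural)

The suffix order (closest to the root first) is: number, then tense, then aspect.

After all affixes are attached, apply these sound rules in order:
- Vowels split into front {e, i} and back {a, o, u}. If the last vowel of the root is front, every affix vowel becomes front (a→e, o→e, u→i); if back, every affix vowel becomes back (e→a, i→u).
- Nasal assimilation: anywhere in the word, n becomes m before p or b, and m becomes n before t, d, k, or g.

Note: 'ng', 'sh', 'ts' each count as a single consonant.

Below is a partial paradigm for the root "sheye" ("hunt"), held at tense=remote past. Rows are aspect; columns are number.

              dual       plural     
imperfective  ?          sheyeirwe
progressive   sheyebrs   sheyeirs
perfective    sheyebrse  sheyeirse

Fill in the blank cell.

Attach number dual -b → sheyeb.
Attach tense remote past -r → sheyebr.
Attach aspect imperfective -wo → sheyebrwo.
Apply vowel harmony: sheyebrwo → sheyebrwe.
Nasal assimilation: no change.

sheyebrwe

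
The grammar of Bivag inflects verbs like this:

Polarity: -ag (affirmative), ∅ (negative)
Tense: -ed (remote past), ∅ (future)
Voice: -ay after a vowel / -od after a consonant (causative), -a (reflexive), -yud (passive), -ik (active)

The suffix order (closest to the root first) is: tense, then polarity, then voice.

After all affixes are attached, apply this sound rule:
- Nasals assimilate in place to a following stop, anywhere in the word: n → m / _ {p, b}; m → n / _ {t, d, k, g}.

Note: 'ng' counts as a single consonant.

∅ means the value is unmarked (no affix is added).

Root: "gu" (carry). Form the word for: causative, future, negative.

tense = future: zero marking, form stays gu.
polarity = negative: zero marking, form stays gu.
Attach voice causative -ay (after vowel 'u') → guay.
Nasal assimilation: no change.

guay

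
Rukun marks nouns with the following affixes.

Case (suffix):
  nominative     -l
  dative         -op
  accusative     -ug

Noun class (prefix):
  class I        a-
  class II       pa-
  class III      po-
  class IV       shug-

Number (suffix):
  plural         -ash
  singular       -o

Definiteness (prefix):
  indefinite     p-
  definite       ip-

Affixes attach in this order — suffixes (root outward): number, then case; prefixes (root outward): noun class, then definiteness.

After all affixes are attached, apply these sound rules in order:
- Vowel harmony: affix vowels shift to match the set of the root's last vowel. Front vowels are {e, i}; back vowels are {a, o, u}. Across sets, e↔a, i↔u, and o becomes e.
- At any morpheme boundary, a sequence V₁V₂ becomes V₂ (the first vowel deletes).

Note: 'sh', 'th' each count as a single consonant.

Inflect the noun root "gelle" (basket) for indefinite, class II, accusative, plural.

ppegelleshig

Attach noun class class II pa- → pagelle.
Attach definiteness indefinite p- → ppagelle.
Attach number plural -ash → ppagelleash.
Attach case accusative -ug → ppagelleashug.
Apply vowel harmony: ppagelleashug → ppegelleeshig.
Apply vowel deletion: ppegelleeshig → ppegelleshig.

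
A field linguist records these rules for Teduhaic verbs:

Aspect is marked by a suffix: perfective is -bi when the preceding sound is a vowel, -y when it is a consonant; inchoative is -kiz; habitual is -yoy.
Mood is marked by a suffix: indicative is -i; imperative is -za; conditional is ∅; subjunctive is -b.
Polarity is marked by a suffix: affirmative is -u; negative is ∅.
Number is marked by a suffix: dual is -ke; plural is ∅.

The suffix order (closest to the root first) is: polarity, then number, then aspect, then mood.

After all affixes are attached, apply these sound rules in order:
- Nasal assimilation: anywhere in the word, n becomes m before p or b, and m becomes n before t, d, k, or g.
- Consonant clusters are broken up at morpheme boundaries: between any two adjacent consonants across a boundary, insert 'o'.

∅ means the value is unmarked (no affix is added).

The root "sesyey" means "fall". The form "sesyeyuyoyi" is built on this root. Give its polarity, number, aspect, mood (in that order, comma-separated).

affirmative, plural, habitual, indicative

Segment: sesyey-u-yoy-i.
polarity: -u → affirmative.
number: ∅ → plural.
aspect: -yoy → habitual.
mood: -i → indicative.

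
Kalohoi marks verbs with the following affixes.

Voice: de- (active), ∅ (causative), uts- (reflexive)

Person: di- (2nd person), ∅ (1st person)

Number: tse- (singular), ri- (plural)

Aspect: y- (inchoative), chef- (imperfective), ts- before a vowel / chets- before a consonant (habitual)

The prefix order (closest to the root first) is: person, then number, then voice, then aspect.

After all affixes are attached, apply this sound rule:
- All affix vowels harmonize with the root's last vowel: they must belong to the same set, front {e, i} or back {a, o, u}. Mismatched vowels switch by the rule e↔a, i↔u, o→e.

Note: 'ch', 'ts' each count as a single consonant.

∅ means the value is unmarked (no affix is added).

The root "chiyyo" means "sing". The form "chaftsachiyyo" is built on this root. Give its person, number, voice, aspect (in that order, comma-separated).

1st person, singular, causative, imperfective

Segment: chef-tse-chiyyo.
person: ∅ → 1st person.
number: tse- → singular.
voice: ∅ → causative.
aspect: chef- → imperfective.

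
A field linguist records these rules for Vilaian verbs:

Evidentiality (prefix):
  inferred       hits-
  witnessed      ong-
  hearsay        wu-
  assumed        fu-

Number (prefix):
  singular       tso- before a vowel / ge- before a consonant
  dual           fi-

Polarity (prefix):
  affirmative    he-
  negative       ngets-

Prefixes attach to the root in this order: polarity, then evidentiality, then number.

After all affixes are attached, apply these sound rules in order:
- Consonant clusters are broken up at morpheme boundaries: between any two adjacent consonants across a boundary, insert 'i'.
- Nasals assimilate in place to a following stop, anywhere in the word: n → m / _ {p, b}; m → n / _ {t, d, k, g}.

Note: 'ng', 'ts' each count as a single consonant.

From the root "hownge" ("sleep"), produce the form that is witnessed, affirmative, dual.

fiongihehownge

Attach polarity affirmative he- → hehownge.
Attach evidentiality witnessed ong- → onghehownge.
Attach number dual fi- → fionghehownge.
Apply epenthesis: fionghehownge → fiongihehownge.
Nasal assimilation: no change.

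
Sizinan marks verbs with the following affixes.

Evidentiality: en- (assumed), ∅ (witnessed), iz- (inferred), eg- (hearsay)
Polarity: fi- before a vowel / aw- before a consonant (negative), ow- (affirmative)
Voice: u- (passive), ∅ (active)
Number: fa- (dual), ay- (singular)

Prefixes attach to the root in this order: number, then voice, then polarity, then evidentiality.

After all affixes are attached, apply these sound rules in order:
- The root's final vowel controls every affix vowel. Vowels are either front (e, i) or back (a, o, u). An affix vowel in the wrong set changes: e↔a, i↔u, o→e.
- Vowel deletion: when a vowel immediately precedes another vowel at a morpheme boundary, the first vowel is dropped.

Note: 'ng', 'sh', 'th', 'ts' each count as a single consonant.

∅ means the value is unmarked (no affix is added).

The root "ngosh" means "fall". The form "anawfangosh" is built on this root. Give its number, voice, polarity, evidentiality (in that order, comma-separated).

Segment: en-aw-fa-ngosh.
number: fa- → dual.
voice: ∅ → active.
polarity: fi/aw- → negative.
evidentiality: en- → assumed.

dual, active, negative, assumed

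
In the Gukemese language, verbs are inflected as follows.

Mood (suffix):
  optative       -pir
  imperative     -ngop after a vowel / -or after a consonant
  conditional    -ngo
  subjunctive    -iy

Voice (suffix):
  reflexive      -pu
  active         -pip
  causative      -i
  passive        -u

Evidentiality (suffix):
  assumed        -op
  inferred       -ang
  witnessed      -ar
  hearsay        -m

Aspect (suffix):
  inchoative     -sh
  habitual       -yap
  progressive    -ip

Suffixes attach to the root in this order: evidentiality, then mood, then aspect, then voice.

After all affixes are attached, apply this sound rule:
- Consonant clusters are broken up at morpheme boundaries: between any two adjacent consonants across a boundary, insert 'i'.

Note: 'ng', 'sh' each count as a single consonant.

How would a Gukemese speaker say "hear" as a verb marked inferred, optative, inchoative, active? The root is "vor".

Attach evidentiality inferred -ang → vorang.
Attach mood optative -pir → vorangpir.
Attach aspect inchoative -sh → vorangpirsh.
Attach voice active -pip → vorangpirshpip.
Apply epenthesis: vorangpirshpip → vorangipirishipip.

vorangipirishipip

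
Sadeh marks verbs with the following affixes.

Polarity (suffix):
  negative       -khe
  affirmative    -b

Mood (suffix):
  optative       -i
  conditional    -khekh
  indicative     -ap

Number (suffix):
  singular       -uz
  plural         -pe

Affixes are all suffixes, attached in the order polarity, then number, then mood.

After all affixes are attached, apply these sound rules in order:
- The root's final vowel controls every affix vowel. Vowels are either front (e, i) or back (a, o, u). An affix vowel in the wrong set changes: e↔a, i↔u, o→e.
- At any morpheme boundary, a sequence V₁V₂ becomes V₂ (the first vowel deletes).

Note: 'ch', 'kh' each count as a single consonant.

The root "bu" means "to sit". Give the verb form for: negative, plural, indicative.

bukhapap

Attach polarity negative -khe → bukhe.
Attach number plural -pe → bukhepe.
Attach mood indicative -ap → bukhepeap.
Apply vowel harmony: bukhepeap → bukhapaap.
Apply vowel deletion: bukhapaap → bukhapap.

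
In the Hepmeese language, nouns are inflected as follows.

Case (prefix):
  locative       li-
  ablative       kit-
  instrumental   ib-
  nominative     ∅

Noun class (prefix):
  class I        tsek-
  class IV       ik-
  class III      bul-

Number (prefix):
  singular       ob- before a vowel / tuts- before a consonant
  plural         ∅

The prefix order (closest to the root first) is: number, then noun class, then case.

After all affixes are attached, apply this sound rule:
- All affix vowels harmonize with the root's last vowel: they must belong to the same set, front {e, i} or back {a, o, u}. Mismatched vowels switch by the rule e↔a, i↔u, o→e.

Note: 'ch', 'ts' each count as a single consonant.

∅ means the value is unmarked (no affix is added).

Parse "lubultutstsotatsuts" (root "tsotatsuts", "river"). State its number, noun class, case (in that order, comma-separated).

singular, class III, locative

Segment: li-bul-tuts-tsotatsuts.
number: ob/tuts- → singular.
noun class: bul- → class III.
case: li- → locative.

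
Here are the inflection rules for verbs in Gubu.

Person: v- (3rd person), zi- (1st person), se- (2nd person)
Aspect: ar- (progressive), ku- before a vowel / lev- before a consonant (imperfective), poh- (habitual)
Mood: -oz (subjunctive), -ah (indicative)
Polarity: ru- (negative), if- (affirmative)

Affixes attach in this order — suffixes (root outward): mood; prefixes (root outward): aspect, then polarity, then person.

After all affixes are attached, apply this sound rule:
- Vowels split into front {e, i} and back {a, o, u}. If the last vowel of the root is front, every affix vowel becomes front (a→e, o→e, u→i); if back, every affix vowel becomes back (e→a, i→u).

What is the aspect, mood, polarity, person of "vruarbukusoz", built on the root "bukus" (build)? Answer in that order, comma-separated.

progressive, subjunctive, negative, 3rd person

Segment: v-ru-ar-bukus-oz.
aspect: ar- → progressive.
mood: -oz → subjunctive.
polarity: ru- → negative.
person: v- → 3rd person.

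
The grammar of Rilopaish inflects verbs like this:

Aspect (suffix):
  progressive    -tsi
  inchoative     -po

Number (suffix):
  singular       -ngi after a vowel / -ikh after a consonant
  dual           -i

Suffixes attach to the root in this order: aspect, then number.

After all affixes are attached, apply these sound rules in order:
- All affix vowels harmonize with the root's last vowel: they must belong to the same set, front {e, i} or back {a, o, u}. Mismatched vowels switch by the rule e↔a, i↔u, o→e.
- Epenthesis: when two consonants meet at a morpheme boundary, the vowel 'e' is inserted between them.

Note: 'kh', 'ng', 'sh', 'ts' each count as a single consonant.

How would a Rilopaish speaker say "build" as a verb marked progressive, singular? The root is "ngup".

Attach aspect progressive -tsi → nguptsi.
Attach number singular -ngi (after vowel 'i') → nguptsingi.
Apply vowel harmony: nguptsingi → nguptsungu.
Apply epenthesis: nguptsungu → ngupetsungu.

ngupetsungu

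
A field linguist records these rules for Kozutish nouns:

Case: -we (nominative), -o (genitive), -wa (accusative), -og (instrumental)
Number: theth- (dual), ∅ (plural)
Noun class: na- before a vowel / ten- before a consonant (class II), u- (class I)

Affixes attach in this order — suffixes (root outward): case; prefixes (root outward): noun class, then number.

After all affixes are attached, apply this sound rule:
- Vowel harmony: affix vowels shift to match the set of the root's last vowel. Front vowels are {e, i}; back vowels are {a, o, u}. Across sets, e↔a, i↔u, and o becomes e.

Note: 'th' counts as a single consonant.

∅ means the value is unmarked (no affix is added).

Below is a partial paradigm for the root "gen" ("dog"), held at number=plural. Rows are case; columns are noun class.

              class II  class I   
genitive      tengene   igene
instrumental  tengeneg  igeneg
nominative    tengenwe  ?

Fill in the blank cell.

Attach case nominative -we → genwe.
Attach noun class class I u- → ugenwe.
number = plural: zero marking, form stays ugenwe.
Apply vowel harmony: ugenwe → igenwe.

igenwe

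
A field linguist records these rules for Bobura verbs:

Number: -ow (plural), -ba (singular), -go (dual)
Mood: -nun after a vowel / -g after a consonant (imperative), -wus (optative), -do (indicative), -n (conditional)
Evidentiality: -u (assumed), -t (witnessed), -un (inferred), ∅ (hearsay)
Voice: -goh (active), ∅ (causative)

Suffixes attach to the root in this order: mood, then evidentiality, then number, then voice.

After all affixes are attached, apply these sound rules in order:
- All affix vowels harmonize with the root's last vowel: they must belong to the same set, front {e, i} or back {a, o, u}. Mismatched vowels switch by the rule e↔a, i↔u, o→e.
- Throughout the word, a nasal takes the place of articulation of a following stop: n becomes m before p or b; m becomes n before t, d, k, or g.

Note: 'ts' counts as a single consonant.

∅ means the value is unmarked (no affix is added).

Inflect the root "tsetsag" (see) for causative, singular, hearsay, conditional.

Attach mood conditional -n → tsetsagn.
evidentiality = hearsay: zero marking, form stays tsetsagn.
Attach number singular -ba → tsetsagnba.
voice = causative: zero marking, form stays tsetsagnba.
Vowel harmony: no change.
Apply nasal assimilation: tsetsagnba → tsetsagmba.

tsetsagmba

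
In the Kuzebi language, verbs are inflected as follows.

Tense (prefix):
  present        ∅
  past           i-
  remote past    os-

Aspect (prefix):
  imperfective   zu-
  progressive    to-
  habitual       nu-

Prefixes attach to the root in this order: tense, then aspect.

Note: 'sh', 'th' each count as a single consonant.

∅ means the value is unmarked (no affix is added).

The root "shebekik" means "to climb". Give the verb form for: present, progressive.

toshebekik

tense = present: zero marking, form stays shebekik.
Attach aspect progressive to- → toshebekik.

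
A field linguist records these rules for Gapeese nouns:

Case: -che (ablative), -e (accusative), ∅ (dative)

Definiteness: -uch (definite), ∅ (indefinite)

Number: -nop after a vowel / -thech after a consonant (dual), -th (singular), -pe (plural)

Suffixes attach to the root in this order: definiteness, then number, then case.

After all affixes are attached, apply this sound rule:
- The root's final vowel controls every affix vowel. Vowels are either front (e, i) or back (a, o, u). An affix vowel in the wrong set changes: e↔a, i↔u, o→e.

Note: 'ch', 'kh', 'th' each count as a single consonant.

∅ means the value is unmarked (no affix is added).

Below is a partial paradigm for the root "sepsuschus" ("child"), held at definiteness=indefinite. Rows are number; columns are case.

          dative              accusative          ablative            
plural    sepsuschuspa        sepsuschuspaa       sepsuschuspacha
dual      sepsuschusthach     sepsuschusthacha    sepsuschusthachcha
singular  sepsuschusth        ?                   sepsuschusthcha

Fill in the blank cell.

sepsuschustha

definiteness = indefinite: zero marking, form stays sepsuschus.
Attach number singular -th → sepsuschusth.
Attach case accusative -e → sepsuschusthe.
Apply vowel harmony: sepsuschusthe → sepsuschustha.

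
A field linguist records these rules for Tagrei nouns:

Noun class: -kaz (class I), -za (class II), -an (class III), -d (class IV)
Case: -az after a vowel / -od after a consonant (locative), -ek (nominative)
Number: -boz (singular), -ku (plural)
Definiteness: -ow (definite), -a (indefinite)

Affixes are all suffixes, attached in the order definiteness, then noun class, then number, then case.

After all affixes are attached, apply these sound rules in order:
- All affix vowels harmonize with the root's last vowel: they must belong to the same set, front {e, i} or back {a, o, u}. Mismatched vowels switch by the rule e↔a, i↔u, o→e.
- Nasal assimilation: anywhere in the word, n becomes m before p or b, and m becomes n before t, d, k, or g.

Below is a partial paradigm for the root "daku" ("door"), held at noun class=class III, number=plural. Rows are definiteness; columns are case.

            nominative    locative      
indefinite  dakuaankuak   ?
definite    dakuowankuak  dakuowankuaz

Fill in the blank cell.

dakuaankuaz

Attach definiteness indefinite -a → dakua.
Attach noun class class III -an → dakuaan.
Attach number plural -ku → dakuaanku.
Attach case locative -az (after vowel 'u') → dakuaankuaz.
Vowel harmony: no change.
Nasal assimilation: no change.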